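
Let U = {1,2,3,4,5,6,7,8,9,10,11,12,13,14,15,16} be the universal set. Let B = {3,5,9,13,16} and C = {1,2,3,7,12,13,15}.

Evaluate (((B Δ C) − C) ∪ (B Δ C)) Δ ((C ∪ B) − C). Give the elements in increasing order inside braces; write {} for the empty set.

B Δ C = {1,2,5,7,9,12,15,16}
(B Δ C) − C = {5,9,16}
((B Δ C) − C) ∪ (B Δ C) = {1,2,5,7,9,12,15,16}
C ∪ B = {1,2,3,5,7,9,12,13,15,16}
(C ∪ B) − C = {5,9,16}
(((B Δ C) − C) ∪ (B Δ C)) Δ ((C ∪ B) − C) = {1,2,7,12,15}

{1,2,7,12,15}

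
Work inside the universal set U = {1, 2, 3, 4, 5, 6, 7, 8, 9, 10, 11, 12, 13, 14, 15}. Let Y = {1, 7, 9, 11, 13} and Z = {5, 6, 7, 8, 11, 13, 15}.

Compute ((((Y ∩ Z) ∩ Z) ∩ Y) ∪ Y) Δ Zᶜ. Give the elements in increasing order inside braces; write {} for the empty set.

{2, 3, 4, 7, 10, 11, 12, 13, 14}

Y ∩ Z = {7, 11, 13}
(Y ∩ Z) ∩ Z = {7, 11, 13}
((Y ∩ Z) ∩ Z) ∩ Y = {7, 11, 13}
(((Y ∩ Z) ∩ Z) ∩ Y) ∪ Y = {1, 7, 9, 11, 13}
Zᶜ = {1, 2, 3, 4, 9, 10, 12, 14}
((((Y ∩ Z) ∩ Z) ∩ Y) ∪ Y) Δ Zᶜ = {2, 3, 4, 7, 10, 11, 12, 13, 14}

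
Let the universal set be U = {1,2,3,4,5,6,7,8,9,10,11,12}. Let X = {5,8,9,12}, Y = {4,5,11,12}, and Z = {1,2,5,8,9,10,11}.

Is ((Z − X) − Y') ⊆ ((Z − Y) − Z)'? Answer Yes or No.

Yes

Z − X = {1,2,10,11}
Y' = {1,2,3,6,7,8,9,10}
(Z − X) − Y' = {11}
Z − Y = {1,2,8,9,10}
(Z − Y) − Z = {}
((Z − Y) − Z)' = {1,2,3,4,5,6,7,8,9,10,11,12}
Every element of {11} is in {1,2,3,4,5,6,7,8,9,10,11,12}, so (Z − X) − Y' ⊆ ((Z − Y) − Z)'.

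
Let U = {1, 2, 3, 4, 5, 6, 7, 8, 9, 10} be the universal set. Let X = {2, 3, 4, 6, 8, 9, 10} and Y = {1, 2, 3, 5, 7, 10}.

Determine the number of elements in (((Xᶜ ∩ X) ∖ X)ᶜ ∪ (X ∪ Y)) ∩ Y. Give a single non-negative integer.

Xᶜ = {1, 5, 7}
Xᶜ ∩ X = {}
(Xᶜ ∩ X) ∖ X = {}
((Xᶜ ∩ X) ∖ X)ᶜ = {1, 2, 3, 4, 5, 6, 7, 8, 9, 10}
X ∪ Y = {1, 2, 3, 4, 5, 6, 7, 8, 9, 10}
((Xᶜ ∩ X) ∖ X)ᶜ ∪ (X ∪ Y) = {1, 2, 3, 4, 5, 6, 7, 8, 9, 10}
(((Xᶜ ∩ X) ∖ X)ᶜ ∪ (X ∪ Y)) ∩ Y = {1, 2, 3, 5, 7, 10}
|(((Xᶜ ∩ X) ∖ X)ᶜ ∪ (X ∪ Y)) ∩ Y| = 6

6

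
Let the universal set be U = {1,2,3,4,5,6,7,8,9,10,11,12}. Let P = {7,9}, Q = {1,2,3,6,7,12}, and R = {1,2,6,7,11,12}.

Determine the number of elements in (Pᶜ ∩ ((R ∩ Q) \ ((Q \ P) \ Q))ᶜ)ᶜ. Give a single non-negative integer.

Pᶜ = {1,2,3,4,5,6,8,10,11,12}
R ∩ Q = {1,2,6,7,12}
Q \ P = {1,2,3,6,12}
(Q \ P) \ Q = {}
(R ∩ Q) \ ((Q \ P) \ Q) = {1,2,6,7,12}
((R ∩ Q) \ ((Q \ P) \ Q))ᶜ = {3,4,5,8,9,10,11}
Pᶜ ∩ ((R ∩ Q) \ ((Q \ P) \ Q))ᶜ = {3,4,5,8,10,11}
(Pᶜ ∩ ((R ∩ Q) \ ((Q \ P) \ Q))ᶜ)ᶜ = {1,2,6,7,9,12}
|(Pᶜ ∩ ((R ∩ Q) \ ((Q \ P) \ Q))ᶜ)ᶜ| = 6

6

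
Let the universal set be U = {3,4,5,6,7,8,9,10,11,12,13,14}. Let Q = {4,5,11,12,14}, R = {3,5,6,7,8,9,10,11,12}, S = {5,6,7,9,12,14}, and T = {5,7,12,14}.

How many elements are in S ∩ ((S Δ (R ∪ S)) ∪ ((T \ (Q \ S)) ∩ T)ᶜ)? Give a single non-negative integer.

2

R ∪ S = {3,5,6,7,8,9,10,11,12,14}
S Δ (R ∪ S) = {3,8,10,11}
Q \ S = {4,11}
T \ (Q \ S) = {5,7,12,14}
(T \ (Q \ S)) ∩ T = {5,7,12,14}
((T \ (Q \ S)) ∩ T)ᶜ = {3,4,6,8,9,10,11,13}
(S Δ (R ∪ S)) ∪ ((T \ (Q \ S)) ∩ T)ᶜ = {3,4,6,8,9,10,11,13}
S ∩ ((S Δ (R ∪ S)) ∪ ((T \ (Q \ S)) ∩ T)ᶜ) = {6,9}
|S ∩ ((S Δ (R ∪ S)) ∪ ((T \ (Q \ S)) ∩ T)ᶜ)| = 2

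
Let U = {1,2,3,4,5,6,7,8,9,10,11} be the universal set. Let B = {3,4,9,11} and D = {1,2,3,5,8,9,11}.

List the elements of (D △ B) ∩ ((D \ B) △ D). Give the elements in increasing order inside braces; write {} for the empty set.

D △ B = {1,2,4,5,8}
D \ B = {1,2,5,8}
(D \ B) △ D = {3,9,11}
(D △ B) ∩ ((D \ B) △ D) = {}

{}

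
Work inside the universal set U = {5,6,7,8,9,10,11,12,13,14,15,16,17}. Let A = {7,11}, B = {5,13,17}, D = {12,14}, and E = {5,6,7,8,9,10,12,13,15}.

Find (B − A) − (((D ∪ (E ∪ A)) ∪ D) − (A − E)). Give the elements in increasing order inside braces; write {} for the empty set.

B − A = {5,13,17}
E ∪ A = {5,6,7,8,9,10,11,12,13,15}
D ∪ (E ∪ A) = {5,6,7,8,9,10,11,12,13,14,15}
(D ∪ (E ∪ A)) ∪ D = {5,6,7,8,9,10,11,12,13,14,15}
A − E = {11}
((D ∪ (E ∪ A)) ∪ D) − (A − E) = {5,6,7,8,9,10,12,13,14,15}
(B − A) − (((D ∪ (E ∪ A)) ∪ D) − (A − E)) = {17}

{17}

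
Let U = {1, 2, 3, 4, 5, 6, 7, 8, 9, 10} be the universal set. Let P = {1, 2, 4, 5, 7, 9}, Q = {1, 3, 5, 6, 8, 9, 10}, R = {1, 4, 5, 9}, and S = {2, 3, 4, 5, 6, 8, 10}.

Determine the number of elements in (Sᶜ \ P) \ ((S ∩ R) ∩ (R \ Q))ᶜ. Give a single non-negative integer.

Sᶜ = {1, 7, 9}
Sᶜ \ P = {}
S ∩ R = {4, 5}
R \ Q = {4}
(S ∩ R) ∩ (R \ Q) = {4}
((S ∩ R) ∩ (R \ Q))ᶜ = {1, 2, 3, 5, 6, 7, 8, 9, 10}
(Sᶜ \ P) \ ((S ∩ R) ∩ (R \ Q))ᶜ = {}
|(Sᶜ \ P) \ ((S ∩ R) ∩ (R \ Q))ᶜ| = 0

0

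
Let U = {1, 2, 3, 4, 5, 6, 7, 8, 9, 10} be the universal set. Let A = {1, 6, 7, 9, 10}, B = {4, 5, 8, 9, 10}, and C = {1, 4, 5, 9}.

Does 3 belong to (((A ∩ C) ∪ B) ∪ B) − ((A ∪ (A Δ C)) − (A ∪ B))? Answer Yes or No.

3 ∉ A and 3 ∉ C, so 3 ∉ A ∩ C
3 ∉ (A ∩ C) and 3 ∉ B, so 3 ∉ (A ∩ C) ∪ B
3 ∉ ((A ∩ C) ∪ B) and 3 ∉ B, so 3 ∉ ((A ∩ C) ∪ B) ∪ B
3 ∉ A and 3 ∉ C, so 3 ∉ A Δ C
3 ∉ A and 3 ∉ (A Δ C), so 3 ∉ A ∪ (A Δ C)
3 ∉ A and 3 ∉ B, so 3 ∉ A ∪ B
3 ∉ (A ∪ (A Δ C)) and 3 ∉ (A ∪ B), so 3 ∉ (A ∪ (A Δ C)) − (A ∪ B)
3 ∉ (((A ∩ C) ∪ B) ∪ B) and 3 ∉ ((A ∪ (A Δ C)) − (A ∪ B)), so 3 ∉ (((A ∩ C) ∪ B) ∪ B) − ((A ∪ (A Δ C)) − (A ∪ B))

No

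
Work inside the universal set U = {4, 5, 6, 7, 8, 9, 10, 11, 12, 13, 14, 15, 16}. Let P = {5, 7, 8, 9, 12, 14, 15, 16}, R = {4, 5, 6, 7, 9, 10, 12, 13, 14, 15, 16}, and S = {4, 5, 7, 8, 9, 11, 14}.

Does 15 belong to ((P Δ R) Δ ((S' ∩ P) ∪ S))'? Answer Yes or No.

15 ∈ P and 15 ∈ R, so 15 ∉ P Δ R
15 ∉ S, so 15 ∈ S'
15 ∈ S' and 15 ∈ P, so 15 ∈ S' ∩ P
15 ∈ (S' ∩ P) and 15 ∉ S, so 15 ∈ (S' ∩ P) ∪ S
15 ∉ (P Δ R) and 15 ∈ ((S' ∩ P) ∪ S), so 15 ∈ (P Δ R) Δ ((S' ∩ P) ∪ S)
15 ∉ ((P Δ R) Δ ((S' ∩ P) ∪ S))' since 15 ∈ ((P Δ R) Δ ((S' ∩ P) ∪ S))

No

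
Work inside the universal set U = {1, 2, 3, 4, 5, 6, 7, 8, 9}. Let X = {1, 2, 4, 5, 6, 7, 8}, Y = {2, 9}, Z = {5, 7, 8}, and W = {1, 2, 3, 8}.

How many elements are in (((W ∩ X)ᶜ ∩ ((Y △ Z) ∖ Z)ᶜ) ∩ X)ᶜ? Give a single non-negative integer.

5

W ∩ X = {1, 2, 8}
(W ∩ X)ᶜ = {3, 4, 5, 6, 7, 9}
Y △ Z = {2, 5, 7, 8, 9}
(Y △ Z) ∖ Z = {2, 9}
((Y △ Z) ∖ Z)ᶜ = {1, 3, 4, 5, 6, 7, 8}
(W ∩ X)ᶜ ∩ ((Y △ Z) ∖ Z)ᶜ = {3, 4, 5, 6, 7}
((W ∩ X)ᶜ ∩ ((Y △ Z) ∖ Z)ᶜ) ∩ X = {4, 5, 6, 7}
(((W ∩ X)ᶜ ∩ ((Y △ Z) ∖ Z)ᶜ) ∩ X)ᶜ = {1, 2, 3, 8, 9}
|(((W ∩ X)ᶜ ∩ ((Y △ Z) ∖ Z)ᶜ) ∩ X)ᶜ| = 5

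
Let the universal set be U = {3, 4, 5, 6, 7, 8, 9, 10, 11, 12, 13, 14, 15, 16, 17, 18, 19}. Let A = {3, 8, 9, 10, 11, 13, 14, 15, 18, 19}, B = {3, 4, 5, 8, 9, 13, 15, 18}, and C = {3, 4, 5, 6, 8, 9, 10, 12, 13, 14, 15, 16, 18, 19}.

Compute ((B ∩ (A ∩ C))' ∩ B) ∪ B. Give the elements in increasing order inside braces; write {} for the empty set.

A ∩ C = {3, 8, 9, 10, 13, 14, 15, 18, 19}
B ∩ (A ∩ C) = {3, 8, 9, 13, 15, 18}
(B ∩ (A ∩ C))' = {4, 5, 6, 7, 10, 11, 12, 14, 16, 17, 19}
(B ∩ (A ∩ C))' ∩ B = {4, 5}
((B ∩ (A ∩ C))' ∩ B) ∪ B = {3, 4, 5, 8, 9, 13, 15, 18}

{3, 4, 5, 8, 9, 13, 15, 18}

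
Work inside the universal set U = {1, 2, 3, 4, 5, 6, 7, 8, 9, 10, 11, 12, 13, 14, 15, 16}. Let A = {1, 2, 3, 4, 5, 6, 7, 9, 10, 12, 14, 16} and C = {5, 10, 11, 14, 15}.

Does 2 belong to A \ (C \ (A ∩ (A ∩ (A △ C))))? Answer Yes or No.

2 ∈ A and 2 ∉ C, so 2 ∈ A △ C
2 ∈ A and 2 ∈ (A △ C), so 2 ∈ A ∩ (A △ C)
2 ∈ A and 2 ∈ (A ∩ (A △ C)), so 2 ∈ A ∩ (A ∩ (A △ C))
2 ∉ C and 2 ∈ (A ∩ (A ∩ (A △ C))), so 2 ∉ C \ (A ∩ (A ∩ (A △ C)))
2 ∈ A and 2 ∉ (C \ (A ∩ (A ∩ (A △ C)))), so 2 ∈ A \ (C \ (A ∩ (A ∩ (A △ C))))

Yes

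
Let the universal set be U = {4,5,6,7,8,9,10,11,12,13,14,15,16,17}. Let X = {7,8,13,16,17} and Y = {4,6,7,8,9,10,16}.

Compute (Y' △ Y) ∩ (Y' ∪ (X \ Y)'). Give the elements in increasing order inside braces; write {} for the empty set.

Y' = {5,11,12,13,14,15,17}
Y' △ Y = {4,5,6,7,8,9,10,11,12,13,14,15,16,17}
X \ Y = {13,17}
(X \ Y)' = {4,5,6,7,8,9,10,11,12,14,15,16}
Y' ∪ (X \ Y)' = {4,5,6,7,8,9,10,11,12,13,14,15,16,17}
(Y' △ Y) ∩ (Y' ∪ (X \ Y)') = {4,5,6,7,8,9,10,11,12,13,14,15,16,17}

{4,5,6,7,8,9,10,11,12,13,14,15,16,17}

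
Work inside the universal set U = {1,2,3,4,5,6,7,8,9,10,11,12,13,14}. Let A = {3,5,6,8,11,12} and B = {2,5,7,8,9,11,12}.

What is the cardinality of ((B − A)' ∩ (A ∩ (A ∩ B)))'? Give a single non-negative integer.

10

B − A = {2,7,9}
(B − A)' = {1,3,4,5,6,8,10,11,12,13,14}
A ∩ B = {5,8,11,12}
A ∩ (A ∩ B) = {5,8,11,12}
(B − A)' ∩ (A ∩ (A ∩ B)) = {5,8,11,12}
((B − A)' ∩ (A ∩ (A ∩ B)))' = {1,2,3,4,6,7,9,10,13,14}
|((B − A)' ∩ (A ∩ (A ∩ B)))'| = 10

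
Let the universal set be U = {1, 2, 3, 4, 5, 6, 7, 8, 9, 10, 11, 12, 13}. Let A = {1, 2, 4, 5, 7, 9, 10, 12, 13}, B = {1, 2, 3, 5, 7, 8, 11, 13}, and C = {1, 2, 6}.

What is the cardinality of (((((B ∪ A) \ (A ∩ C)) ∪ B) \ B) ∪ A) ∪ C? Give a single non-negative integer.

B ∪ A = {1, 2, 3, 4, 5, 7, 8, 9, 10, 11, 12, 13}
A ∩ C = {1, 2}
(B ∪ A) \ (A ∩ C) = {3, 4, 5, 7, 8, 9, 10, 11, 12, 13}
((B ∪ A) \ (A ∩ C)) ∪ B = {1, 2, 3, 4, 5, 7, 8, 9, 10, 11, 12, 13}
(((B ∪ A) \ (A ∩ C)) ∪ B) \ B = {4, 9, 10, 12}
((((B ∪ A) \ (A ∩ C)) ∪ B) \ B) ∪ A = {1, 2, 4, 5, 7, 9, 10, 12, 13}
(((((B ∪ A) \ (A ∩ C)) ∪ B) \ B) ∪ A) ∪ C = {1, 2, 4, 5, 6, 7, 9, 10, 12, 13}
|(((((B ∪ A) \ (A ∩ C)) ∪ B) \ B) ∪ A) ∪ C| = 10

10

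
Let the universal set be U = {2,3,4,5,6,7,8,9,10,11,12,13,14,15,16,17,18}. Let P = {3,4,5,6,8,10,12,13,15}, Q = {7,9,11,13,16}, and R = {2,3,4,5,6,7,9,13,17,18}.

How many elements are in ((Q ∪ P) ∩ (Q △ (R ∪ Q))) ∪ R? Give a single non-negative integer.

10

Q ∪ P = {3,4,5,6,7,8,9,10,11,12,13,15,16}
R ∪ Q = {2,3,4,5,6,7,9,11,13,16,17,18}
Q △ (R ∪ Q) = {2,3,4,5,6,17,18}
(Q ∪ P) ∩ (Q △ (R ∪ Q)) = {3,4,5,6}
((Q ∪ P) ∩ (Q △ (R ∪ Q))) ∪ R = {2,3,4,5,6,7,9,13,17,18}
|((Q ∪ P) ∩ (Q △ (R ∪ Q))) ∪ R| = 10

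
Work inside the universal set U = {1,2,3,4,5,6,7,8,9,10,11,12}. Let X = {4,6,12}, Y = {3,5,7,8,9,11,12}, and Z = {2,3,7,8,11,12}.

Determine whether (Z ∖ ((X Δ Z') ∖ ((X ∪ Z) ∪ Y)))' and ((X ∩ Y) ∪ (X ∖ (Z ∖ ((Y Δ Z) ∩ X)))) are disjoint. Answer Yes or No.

Z' = {1,4,5,6,9,10}
X Δ Z' = {1,5,9,10,12}
X ∪ Z = {2,3,4,6,7,8,11,12}
(X ∪ Z) ∪ Y = {2,3,4,5,6,7,8,9,11,12}
(X Δ Z') ∖ ((X ∪ Z) ∪ Y) = {1,10}
Z ∖ ((X Δ Z') ∖ ((X ∪ Z) ∪ Y)) = {2,3,7,8,11,12}
(Z ∖ ((X Δ Z') ∖ ((X ∪ Z) ∪ Y)))' = {1,4,5,6,9,10}
X ∩ Y = {12}
Y Δ Z = {2,5,9}
(Y Δ Z) ∩ X = {}
Z ∖ ((Y Δ Z) ∩ X) = {2,3,7,8,11,12}
X ∖ (Z ∖ ((Y Δ Z) ∩ X)) = {4,6}
(X ∩ Y) ∪ (X ∖ (Z ∖ ((Y Δ Z) ∩ X))) = {4,6,12}
4 lies in both, so they are not disjoint.

No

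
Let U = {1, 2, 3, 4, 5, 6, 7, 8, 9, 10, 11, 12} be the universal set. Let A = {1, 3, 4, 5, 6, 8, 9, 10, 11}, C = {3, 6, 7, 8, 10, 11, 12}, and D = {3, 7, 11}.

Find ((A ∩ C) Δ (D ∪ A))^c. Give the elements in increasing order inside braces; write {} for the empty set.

{2, 3, 6, 8, 10, 11, 12}

A ∩ C = {3, 6, 8, 10, 11}
D ∪ A = {1, 3, 4, 5, 6, 7, 8, 9, 10, 11}
(A ∩ C) Δ (D ∪ A) = {1, 4, 5, 7, 9}
((A ∩ C) Δ (D ∪ A))^c = {2, 3, 6, 8, 10, 11, 12}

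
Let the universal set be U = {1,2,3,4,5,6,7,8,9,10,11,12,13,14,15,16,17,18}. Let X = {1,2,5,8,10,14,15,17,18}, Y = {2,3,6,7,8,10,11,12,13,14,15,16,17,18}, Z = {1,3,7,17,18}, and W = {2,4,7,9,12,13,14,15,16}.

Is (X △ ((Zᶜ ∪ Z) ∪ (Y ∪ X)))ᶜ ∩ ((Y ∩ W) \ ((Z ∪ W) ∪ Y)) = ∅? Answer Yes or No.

Zᶜ = {2,4,5,6,8,9,10,11,12,13,14,15,16}
Zᶜ ∪ Z = {1,2,3,4,5,6,7,8,9,10,11,12,13,14,15,16,17,18}
Y ∪ X = {1,2,3,5,6,7,8,10,11,12,13,14,15,16,17,18}
(Zᶜ ∪ Z) ∪ (Y ∪ X) = {1,2,3,4,5,6,7,8,9,10,11,12,13,14,15,16,17,18}
X △ ((Zᶜ ∪ Z) ∪ (Y ∪ X)) = {3,4,6,7,9,11,12,13,16}
(X △ ((Zᶜ ∪ Z) ∪ (Y ∪ X)))ᶜ = {1,2,5,8,10,14,15,17,18}
Y ∩ W = {2,7,12,13,14,15,16}
Z ∪ W = {1,2,3,4,7,9,12,13,14,15,16,17,18}
(Z ∪ W) ∪ Y = {1,2,3,4,6,7,8,9,10,11,12,13,14,15,16,17,18}
(Y ∩ W) \ ((Z ∪ W) ∪ Y) = {}
{1,2,5,8,10,14,15,17,18} and {} share no elements.

Yes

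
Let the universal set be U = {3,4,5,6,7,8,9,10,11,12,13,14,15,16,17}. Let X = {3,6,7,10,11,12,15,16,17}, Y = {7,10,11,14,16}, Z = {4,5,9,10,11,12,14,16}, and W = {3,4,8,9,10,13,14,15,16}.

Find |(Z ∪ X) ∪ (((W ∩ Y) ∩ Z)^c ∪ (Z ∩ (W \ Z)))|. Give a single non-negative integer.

Z ∪ X = {3,4,5,6,7,9,10,11,12,14,15,16,17}
W ∩ Y = {10,14,16}
(W ∩ Y) ∩ Z = {10,14,16}
((W ∩ Y) ∩ Z)^c = {3,4,5,6,7,8,9,11,12,13,15,17}
W \ Z = {3,8,13,15}
Z ∩ (W \ Z) = {}
((W ∩ Y) ∩ Z)^c ∪ (Z ∩ (W \ Z)) = {3,4,5,6,7,8,9,11,12,13,15,17}
(Z ∪ X) ∪ (((W ∩ Y) ∩ Z)^c ∪ (Z ∩ (W \ Z))) = {3,4,5,6,7,8,9,10,11,12,13,14,15,16,17}
|(Z ∪ X) ∪ (((W ∩ Y) ∩ Z)^c ∪ (Z ∩ (W \ Z)))| = 15

15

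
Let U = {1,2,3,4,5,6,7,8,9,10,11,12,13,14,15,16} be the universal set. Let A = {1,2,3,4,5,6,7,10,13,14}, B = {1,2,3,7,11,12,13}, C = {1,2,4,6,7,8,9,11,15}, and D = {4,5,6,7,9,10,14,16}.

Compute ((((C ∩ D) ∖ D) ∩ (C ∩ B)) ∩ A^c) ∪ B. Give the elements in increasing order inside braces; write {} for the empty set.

C ∩ D = {4,6,7,9}
(C ∩ D) ∖ D = {}
C ∩ B = {1,2,7,11}
((C ∩ D) ∖ D) ∩ (C ∩ B) = {}
A^c = {8,9,11,12,15,16}
(((C ∩ D) ∖ D) ∩ (C ∩ B)) ∩ A^c = {}
((((C ∩ D) ∖ D) ∩ (C ∩ B)) ∩ A^c) ∪ B = {1,2,3,7,11,12,13}

{1,2,3,7,11,12,13}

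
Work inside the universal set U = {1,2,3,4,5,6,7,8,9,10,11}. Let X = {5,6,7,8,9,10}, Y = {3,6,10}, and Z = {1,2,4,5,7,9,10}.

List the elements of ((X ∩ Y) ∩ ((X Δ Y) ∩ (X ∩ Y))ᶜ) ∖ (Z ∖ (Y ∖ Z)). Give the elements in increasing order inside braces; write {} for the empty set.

{6}

X ∩ Y = {6,10}
X Δ Y = {3,5,7,8,9}
(X Δ Y) ∩ (X ∩ Y) = {}
((X Δ Y) ∩ (X ∩ Y))ᶜ = {1,2,3,4,5,6,7,8,9,10,11}
(X ∩ Y) ∩ ((X Δ Y) ∩ (X ∩ Y))ᶜ = {6,10}
Y ∖ Z = {3,6}
Z ∖ (Y ∖ Z) = {1,2,4,5,7,9,10}
((X ∩ Y) ∩ ((X Δ Y) ∩ (X ∩ Y))ᶜ) ∖ (Z ∖ (Y ∖ Z)) = {6}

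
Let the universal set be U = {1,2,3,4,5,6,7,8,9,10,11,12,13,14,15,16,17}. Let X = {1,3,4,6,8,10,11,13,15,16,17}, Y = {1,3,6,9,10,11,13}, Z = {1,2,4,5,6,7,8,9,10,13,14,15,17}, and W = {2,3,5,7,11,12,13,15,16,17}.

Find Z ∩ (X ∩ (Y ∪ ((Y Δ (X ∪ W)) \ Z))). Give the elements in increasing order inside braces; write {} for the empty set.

{1,6,10,13}

X ∪ W = {1,2,3,4,5,6,7,8,10,11,12,13,15,16,17}
Y Δ (X ∪ W) = {2,4,5,7,8,9,12,15,16,17}
(Y Δ (X ∪ W)) \ Z = {12,16}
Y ∪ ((Y Δ (X ∪ W)) \ Z) = {1,3,6,9,10,11,12,13,16}
X ∩ (Y ∪ ((Y Δ (X ∪ W)) \ Z)) = {1,3,6,10,11,13,16}
Z ∩ (X ∩ (Y ∪ ((Y Δ (X ∪ W)) \ Z))) = {1,6,10,13}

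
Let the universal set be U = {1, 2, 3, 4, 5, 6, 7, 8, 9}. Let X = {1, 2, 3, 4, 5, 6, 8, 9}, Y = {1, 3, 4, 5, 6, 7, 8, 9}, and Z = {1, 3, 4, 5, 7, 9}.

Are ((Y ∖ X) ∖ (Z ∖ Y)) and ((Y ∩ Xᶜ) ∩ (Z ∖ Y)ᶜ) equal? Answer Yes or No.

Y ∖ X = {7}
Z ∖ Y = {}
(Y ∖ X) ∖ (Z ∖ Y) = {7}
Xᶜ = {7}
Y ∩ Xᶜ = {7}
(Z ∖ Y)ᶜ = {1, 2, 3, 4, 5, 6, 7, 8, 9}
(Y ∩ Xᶜ) ∩ (Z ∖ Y)ᶜ = {7}
Both equal {7}, so (Y ∖ X) ∖ (Z ∖ Y) = (Y ∩ Xᶜ) ∩ (Z ∖ Y)ᶜ.

Yes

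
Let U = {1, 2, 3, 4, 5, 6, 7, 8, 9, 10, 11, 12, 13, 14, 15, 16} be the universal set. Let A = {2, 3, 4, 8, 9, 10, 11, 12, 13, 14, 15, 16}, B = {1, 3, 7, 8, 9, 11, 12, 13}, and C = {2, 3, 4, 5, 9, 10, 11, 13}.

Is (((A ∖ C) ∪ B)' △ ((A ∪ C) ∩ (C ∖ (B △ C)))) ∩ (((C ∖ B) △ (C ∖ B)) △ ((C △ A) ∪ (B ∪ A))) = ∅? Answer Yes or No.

No

A ∖ C = {8, 12, 14, 15, 16}
(A ∖ C) ∪ B = {1, 3, 7, 8, 9, 11, 12, 13, 14, 15, 16}
((A ∖ C) ∪ B)' = {2, 4, 5, 6, 10}
A ∪ C = {2, 3, 4, 5, 8, 9, 10, 11, 12, 13, 14, 15, 16}
B △ C = {1, 2, 4, 5, 7, 8, 10, 12}
C ∖ (B △ C) = {3, 9, 11, 13}
(A ∪ C) ∩ (C ∖ (B △ C)) = {3, 9, 11, 13}
((A ∖ C) ∪ B)' △ ((A ∪ C) ∩ (C ∖ (B △ C))) = {2, 3, 4, 5, 6, 9, 10, 11, 13}
C ∖ B = {2, 4, 5, 10}
(C ∖ B) △ (C ∖ B) = {}
C △ A = {5, 8, 12, 14, 15, 16}
B ∪ A = {1, 2, 3, 4, 7, 8, 9, 10, 11, 12, 13, 14, 15, 16}
(C △ A) ∪ (B ∪ A) = {1, 2, 3, 4, 5, 7, 8, 9, 10, 11, 12, 13, 14, 15, 16}
((C ∖ B) △ (C ∖ B)) △ ((C △ A) ∪ (B ∪ A)) = {1, 2, 3, 4, 5, 7, 8, 9, 10, 11, 12, 13, 14, 15, 16}
2 lies in both, so they are not disjoint.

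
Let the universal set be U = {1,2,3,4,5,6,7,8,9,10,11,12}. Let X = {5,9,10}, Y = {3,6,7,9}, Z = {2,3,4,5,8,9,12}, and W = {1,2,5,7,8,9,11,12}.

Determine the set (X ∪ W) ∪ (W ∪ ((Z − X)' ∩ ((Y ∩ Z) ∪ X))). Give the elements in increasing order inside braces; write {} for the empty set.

{1,2,5,7,8,9,10,11,12}

X ∪ W = {1,2,5,7,8,9,10,11,12}
Z − X = {2,3,4,8,12}
(Z − X)' = {1,5,6,7,9,10,11}
Y ∩ Z = {3,9}
(Y ∩ Z) ∪ X = {3,5,9,10}
(Z − X)' ∩ ((Y ∩ Z) ∪ X) = {5,9,10}
W ∪ ((Z − X)' ∩ ((Y ∩ Z) ∪ X)) = {1,2,5,7,8,9,10,11,12}
(X ∪ W) ∪ (W ∪ ((Z − X)' ∩ ((Y ∩ Z) ∪ X))) = {1,2,5,7,8,9,10,11,12}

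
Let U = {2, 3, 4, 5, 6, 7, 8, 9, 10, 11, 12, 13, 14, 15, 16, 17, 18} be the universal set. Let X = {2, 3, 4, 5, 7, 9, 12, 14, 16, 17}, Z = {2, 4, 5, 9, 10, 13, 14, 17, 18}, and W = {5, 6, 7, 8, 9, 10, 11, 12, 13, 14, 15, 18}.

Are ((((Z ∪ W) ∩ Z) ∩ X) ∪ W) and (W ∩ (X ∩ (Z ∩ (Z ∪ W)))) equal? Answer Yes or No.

Z ∪ W = {2, 4, 5, 6, 7, 8, 9, 10, 11, 12, 13, 14, 15, 17, 18}
(Z ∪ W) ∩ Z = {2, 4, 5, 9, 10, 13, 14, 17, 18}
((Z ∪ W) ∩ Z) ∩ X = {2, 4, 5, 9, 14, 17}
(((Z ∪ W) ∩ Z) ∩ X) ∪ W = {2, 4, 5, 6, 7, 8, 9, 10, 11, 12, 13, 14, 15, 17, 18}
Z ∩ (Z ∪ W) = {2, 4, 5, 9, 10, 13, 14, 17, 18}
X ∩ (Z ∩ (Z ∪ W)) = {2, 4, 5, 9, 14, 17}
W ∩ (X ∩ (Z ∩ (Z ∪ W))) = {5, 9, 14}
2 ∈ (((Z ∪ W) ∩ Z) ∩ X) ∪ W but 2 ∉ W ∩ (X ∩ (Z ∩ (Z ∪ W))), so they differ.

No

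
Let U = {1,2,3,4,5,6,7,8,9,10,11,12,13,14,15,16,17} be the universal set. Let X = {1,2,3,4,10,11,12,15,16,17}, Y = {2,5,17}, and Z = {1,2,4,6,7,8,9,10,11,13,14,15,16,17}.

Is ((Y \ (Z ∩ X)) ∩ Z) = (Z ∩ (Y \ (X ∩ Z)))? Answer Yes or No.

Yes

Z ∩ X = {1,2,4,10,11,15,16,17}
Y \ (Z ∩ X) = {5}
(Y \ (Z ∩ X)) ∩ Z = {}
X ∩ Z = {1,2,4,10,11,15,16,17}
Y \ (X ∩ Z) = {5}
Z ∩ (Y \ (X ∩ Z)) = {}
Both equal {}, so (Y \ (Z ∩ X)) ∩ Z = Z ∩ (Y \ (X ∩ Z)).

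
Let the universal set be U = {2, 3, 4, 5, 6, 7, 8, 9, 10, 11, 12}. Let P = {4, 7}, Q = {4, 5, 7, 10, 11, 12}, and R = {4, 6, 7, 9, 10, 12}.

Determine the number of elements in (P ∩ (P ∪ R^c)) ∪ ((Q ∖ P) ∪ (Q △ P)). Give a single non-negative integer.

6

R^c = {2, 3, 5, 8, 11}
P ∪ R^c = {2, 3, 4, 5, 7, 8, 11}
P ∩ (P ∪ R^c) = {4, 7}
Q ∖ P = {5, 10, 11, 12}
Q △ P = {5, 10, 11, 12}
(Q ∖ P) ∪ (Q △ P) = {5, 10, 11, 12}
(P ∩ (P ∪ R^c)) ∪ ((Q ∖ P) ∪ (Q △ P)) = {4, 5, 7, 10, 11, 12}
|(P ∩ (P ∪ R^c)) ∪ ((Q ∖ P) ∪ (Q △ P))| = 6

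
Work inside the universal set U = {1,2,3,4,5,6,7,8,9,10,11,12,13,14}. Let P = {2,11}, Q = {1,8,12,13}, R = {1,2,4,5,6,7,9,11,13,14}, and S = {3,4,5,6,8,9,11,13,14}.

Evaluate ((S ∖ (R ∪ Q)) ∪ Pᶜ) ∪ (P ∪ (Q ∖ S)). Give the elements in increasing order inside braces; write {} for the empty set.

R ∪ Q = {1,2,4,5,6,7,8,9,11,12,13,14}
S ∖ (R ∪ Q) = {3}
Pᶜ = {1,3,4,5,6,7,8,9,10,12,13,14}
(S ∖ (R ∪ Q)) ∪ Pᶜ = {1,3,4,5,6,7,8,9,10,12,13,14}
Q ∖ S = {1,12}
P ∪ (Q ∖ S) = {1,2,11,12}
((S ∖ (R ∪ Q)) ∪ Pᶜ) ∪ (P ∪ (Q ∖ S)) = {1,2,3,4,5,6,7,8,9,10,11,12,13,14}

{1,2,3,4,5,6,7,8,9,10,11,12,13,14}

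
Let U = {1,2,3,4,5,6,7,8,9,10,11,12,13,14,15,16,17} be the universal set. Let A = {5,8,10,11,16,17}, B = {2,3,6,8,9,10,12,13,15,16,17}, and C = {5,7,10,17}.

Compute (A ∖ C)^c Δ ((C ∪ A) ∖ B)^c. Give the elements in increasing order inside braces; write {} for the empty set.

{5,7,8,16}

A ∖ C = {8,11,16}
(A ∖ C)^c = {1,2,3,4,5,6,7,9,10,12,13,14,15,17}
C ∪ A = {5,7,8,10,11,16,17}
(C ∪ A) ∖ B = {5,7,11}
((C ∪ A) ∖ B)^c = {1,2,3,4,6,8,9,10,12,13,14,15,16,17}
(A ∖ C)^c Δ ((C ∪ A) ∖ B)^c = {5,7,8,16}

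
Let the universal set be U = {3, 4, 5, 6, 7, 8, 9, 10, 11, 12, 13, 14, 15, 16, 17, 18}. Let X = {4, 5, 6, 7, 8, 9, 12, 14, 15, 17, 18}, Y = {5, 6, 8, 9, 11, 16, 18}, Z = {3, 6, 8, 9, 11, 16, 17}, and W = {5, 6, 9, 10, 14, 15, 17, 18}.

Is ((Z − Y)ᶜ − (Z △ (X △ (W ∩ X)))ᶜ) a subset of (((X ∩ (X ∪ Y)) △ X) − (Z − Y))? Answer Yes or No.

No

Z − Y = {3, 17}
(Z − Y)ᶜ = {4, 5, 6, 7, 8, 9, 10, 11, 12, 13, 14, 15, 16, 18}
W ∩ X = {5, 6, 9, 14, 15, 17, 18}
X △ (W ∩ X) = {4, 7, 8, 12}
Z △ (X △ (W ∩ X)) = {3, 4, 6, 7, 9, 11, 12, 16, 17}
(Z △ (X △ (W ∩ X)))ᶜ = {5, 8, 10, 13, 14, 15, 18}
(Z − Y)ᶜ − (Z △ (X △ (W ∩ X)))ᶜ = {4, 6, 7, 9, 11, 12, 16}
X ∪ Y = {4, 5, 6, 7, 8, 9, 11, 12, 14, 15, 16, 17, 18}
X ∩ (X ∪ Y) = {4, 5, 6, 7, 8, 9, 12, 14, 15, 17, 18}
(X ∩ (X ∪ Y)) △ X = {}
((X ∩ (X ∪ Y)) △ X) − (Z − Y) = {}
4 ∈ (Z − Y)ᶜ − (Z △ (X △ (W ∩ X)))ᶜ but 4 ∉ ((X ∩ (X ∪ Y)) △ X) − (Z − Y), so the inclusion fails.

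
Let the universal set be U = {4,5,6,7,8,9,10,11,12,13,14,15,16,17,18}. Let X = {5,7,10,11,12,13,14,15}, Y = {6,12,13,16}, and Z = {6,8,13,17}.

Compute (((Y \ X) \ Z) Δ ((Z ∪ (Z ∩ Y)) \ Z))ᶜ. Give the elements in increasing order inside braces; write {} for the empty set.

{4,5,6,7,8,9,10,11,12,13,14,15,17,18}

Y \ X = {6,16}
(Y \ X) \ Z = {16}
Z ∩ Y = {6,13}
Z ∪ (Z ∩ Y) = {6,8,13,17}
(Z ∪ (Z ∩ Y)) \ Z = {}
((Y \ X) \ Z) Δ ((Z ∪ (Z ∩ Y)) \ Z) = {16}
(((Y \ X) \ Z) Δ ((Z ∪ (Z ∩ Y)) \ Z))ᶜ = {4,5,6,7,8,9,10,11,12,13,14,15,17,18}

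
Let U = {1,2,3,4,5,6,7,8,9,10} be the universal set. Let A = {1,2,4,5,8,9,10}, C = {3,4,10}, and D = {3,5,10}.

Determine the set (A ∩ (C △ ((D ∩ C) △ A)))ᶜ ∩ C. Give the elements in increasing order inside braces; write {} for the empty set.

{3,4}

D ∩ C = {3,10}
(D ∩ C) △ A = {1,2,3,4,5,8,9}
C △ ((D ∩ C) △ A) = {1,2,5,8,9,10}
A ∩ (C △ ((D ∩ C) △ A)) = {1,2,5,8,9,10}
(A ∩ (C △ ((D ∩ C) △ A)))ᶜ = {3,4,6,7}
(A ∩ (C △ ((D ∩ C) △ A)))ᶜ ∩ C = {3,4}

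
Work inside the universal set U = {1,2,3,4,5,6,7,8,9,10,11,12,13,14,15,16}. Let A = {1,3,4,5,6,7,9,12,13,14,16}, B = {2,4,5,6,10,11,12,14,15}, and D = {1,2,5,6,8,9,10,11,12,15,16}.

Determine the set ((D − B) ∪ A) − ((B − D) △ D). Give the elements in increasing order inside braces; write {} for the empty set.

{3,7,13}

D − B = {1,8,9,16}
(D − B) ∪ A = {1,3,4,5,6,7,8,9,12,13,14,16}
B − D = {4,14}
(B − D) △ D = {1,2,4,5,6,8,9,10,11,12,14,15,16}
((D − B) ∪ A) − ((B − D) △ D) = {3,7,13}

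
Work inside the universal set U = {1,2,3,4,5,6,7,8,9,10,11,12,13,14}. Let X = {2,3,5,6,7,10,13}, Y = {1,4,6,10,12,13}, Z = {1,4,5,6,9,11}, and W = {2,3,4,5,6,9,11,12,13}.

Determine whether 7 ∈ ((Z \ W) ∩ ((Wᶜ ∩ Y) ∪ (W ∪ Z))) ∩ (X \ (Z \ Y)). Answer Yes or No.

7 ∉ Z and 7 ∉ W, so 7 ∉ Z \ W
7 ∉ W, so 7 ∈ Wᶜ
7 ∈ Wᶜ and 7 ∉ Y, so 7 ∉ Wᶜ ∩ Y
7 ∉ W and 7 ∉ Z, so 7 ∉ W ∪ Z
7 ∉ (Wᶜ ∩ Y) and 7 ∉ (W ∪ Z), so 7 ∉ (Wᶜ ∩ Y) ∪ (W ∪ Z)
7 ∉ (Z \ W) and 7 ∉ ((Wᶜ ∩ Y) ∪ (W ∪ Z)), so 7 ∉ (Z \ W) ∩ ((Wᶜ ∩ Y) ∪ (W ∪ Z))
7 ∉ Z and 7 ∉ Y, so 7 ∉ Z \ Y
7 ∈ X and 7 ∉ (Z \ Y), so 7 ∈ X \ (Z \ Y)
7 ∉ ((Z \ W) ∩ ((Wᶜ ∩ Y) ∪ (W ∪ Z))) and 7 ∈ (X \ (Z \ Y)), so 7 ∉ ((Z \ W) ∩ ((Wᶜ ∩ Y) ∪ (W ∪ Z))) ∩ (X \ (Z \ Y))

No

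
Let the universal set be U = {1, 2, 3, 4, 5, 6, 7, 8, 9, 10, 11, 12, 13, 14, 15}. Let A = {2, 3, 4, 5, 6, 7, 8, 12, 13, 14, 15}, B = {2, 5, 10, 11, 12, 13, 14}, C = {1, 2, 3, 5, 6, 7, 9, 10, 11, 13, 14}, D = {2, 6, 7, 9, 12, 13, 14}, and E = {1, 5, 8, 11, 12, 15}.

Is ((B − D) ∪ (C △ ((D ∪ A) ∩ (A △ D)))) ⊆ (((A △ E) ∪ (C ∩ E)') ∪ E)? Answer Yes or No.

B − D = {5, 10, 11}
D ∪ A = {2, 3, 4, 5, 6, 7, 8, 9, 12, 13, 14, 15}
A △ D = {3, 4, 5, 8, 9, 15}
(D ∪ A) ∩ (A △ D) = {3, 4, 5, 8, 9, 15}
C △ ((D ∪ A) ∩ (A △ D)) = {1, 2, 4, 6, 7, 8, 10, 11, 13, 14, 15}
(B − D) ∪ (C △ ((D ∪ A) ∩ (A △ D))) = {1, 2, 4, 5, 6, 7, 8, 10, 11, 13, 14, 15}
A △ E = {1, 2, 3, 4, 6, 7, 11, 13, 14}
C ∩ E = {1, 5, 11}
(C ∩ E)' = {2, 3, 4, 6, 7, 8, 9, 10, 12, 13, 14, 15}
(A △ E) ∪ (C ∩ E)' = {1, 2, 3, 4, 6, 7, 8, 9, 10, 11, 12, 13, 14, 15}
((A △ E) ∪ (C ∩ E)') ∪ E = {1, 2, 3, 4, 5, 6, 7, 8, 9, 10, 11, 12, 13, 14, 15}
Every element of {1, 2, 4, 5, 6, 7, 8, 10, 11, 13, 14, 15} is in {1, 2, 3, 4, 5, 6, 7, 8, 9, 10, 11, 12, 13, 14, 15}, so (B − D) ∪ (C △ ((D ∪ A) ∩ (A △ D))) ⊆ ((A △ E) ∪ (C ∩ E)') ∪ E.

Yes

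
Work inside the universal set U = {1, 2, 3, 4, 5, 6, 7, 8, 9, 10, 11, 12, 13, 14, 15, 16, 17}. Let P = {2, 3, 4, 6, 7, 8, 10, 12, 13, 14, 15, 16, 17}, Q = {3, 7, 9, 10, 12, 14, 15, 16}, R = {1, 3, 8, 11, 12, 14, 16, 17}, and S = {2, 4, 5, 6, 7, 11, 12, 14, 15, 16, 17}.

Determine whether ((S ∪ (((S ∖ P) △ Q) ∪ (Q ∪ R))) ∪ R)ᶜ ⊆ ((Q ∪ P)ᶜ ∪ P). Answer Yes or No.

S ∖ P = {5, 11}
(S ∖ P) △ Q = {3, 5, 7, 9, 10, 11, 12, 14, 15, 16}
Q ∪ R = {1, 3, 7, 8, 9, 10, 11, 12, 14, 15, 16, 17}
((S ∖ P) △ Q) ∪ (Q ∪ R) = {1, 3, 5, 7, 8, 9, 10, 11, 12, 14, 15, 16, 17}
S ∪ (((S ∖ P) △ Q) ∪ (Q ∪ R)) = {1, 2, 3, 4, 5, 6, 7, 8, 9, 10, 11, 12, 14, 15, 16, 17}
(S ∪ (((S ∖ P) △ Q) ∪ (Q ∪ R))) ∪ R = {1, 2, 3, 4, 5, 6, 7, 8, 9, 10, 11, 12, 14, 15, 16, 17}
((S ∪ (((S ∖ P) △ Q) ∪ (Q ∪ R))) ∪ R)ᶜ = {13}
Q ∪ P = {2, 3, 4, 6, 7, 8, 9, 10, 12, 13, 14, 15, 16, 17}
(Q ∪ P)ᶜ = {1, 5, 11}
(Q ∪ P)ᶜ ∪ P = {1, 2, 3, 4, 5, 6, 7, 8, 10, 11, 12, 13, 14, 15, 16, 17}
Every element of {13} is in {1, 2, 3, 4, 5, 6, 7, 8, 10, 11, 12, 13, 14, 15, 16, 17}, so ((S ∪ (((S ∖ P) △ Q) ∪ (Q ∪ R))) ∪ R)ᶜ ⊆ (Q ∪ P)ᶜ ∪ P.

Yes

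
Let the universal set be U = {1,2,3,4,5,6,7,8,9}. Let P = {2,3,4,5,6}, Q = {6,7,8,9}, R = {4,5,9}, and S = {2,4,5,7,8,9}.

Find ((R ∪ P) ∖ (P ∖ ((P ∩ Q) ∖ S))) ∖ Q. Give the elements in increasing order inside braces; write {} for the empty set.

R ∪ P = {2,3,4,5,6,9}
P ∩ Q = {6}
(P ∩ Q) ∖ S = {6}
P ∖ ((P ∩ Q) ∖ S) = {2,3,4,5}
(R ∪ P) ∖ (P ∖ ((P ∩ Q) ∖ S)) = {6,9}
((R ∪ P) ∖ (P ∖ ((P ∩ Q) ∖ S))) ∖ Q = {}

{}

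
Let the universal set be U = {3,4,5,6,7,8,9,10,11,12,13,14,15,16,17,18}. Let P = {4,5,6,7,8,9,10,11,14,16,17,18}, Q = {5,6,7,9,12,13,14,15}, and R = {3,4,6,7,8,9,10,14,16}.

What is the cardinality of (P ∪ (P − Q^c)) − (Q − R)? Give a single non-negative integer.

Q^c = {3,4,8,10,11,16,17,18}
P − Q^c = {5,6,7,9,14}
P ∪ (P − Q^c) = {4,5,6,7,8,9,10,11,14,16,17,18}
Q − R = {5,12,13,15}
(P ∪ (P − Q^c)) − (Q − R) = {4,6,7,8,9,10,11,14,16,17,18}
|(P ∪ (P − Q^c)) − (Q − R)| = 11

11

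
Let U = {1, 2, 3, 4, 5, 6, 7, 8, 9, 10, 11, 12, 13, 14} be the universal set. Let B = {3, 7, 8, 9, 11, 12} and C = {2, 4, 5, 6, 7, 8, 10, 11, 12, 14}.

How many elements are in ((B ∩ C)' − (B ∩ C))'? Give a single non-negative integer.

4

B ∩ C = {7, 8, 11, 12}
(B ∩ C)' = {1, 2, 3, 4, 5, 6, 9, 10, 13, 14}
(B ∩ C)' − (B ∩ C) = {1, 2, 3, 4, 5, 6, 9, 10, 13, 14}
((B ∩ C)' − (B ∩ C))' = {7, 8, 11, 12}
|((B ∩ C)' − (B ∩ C))'| = 4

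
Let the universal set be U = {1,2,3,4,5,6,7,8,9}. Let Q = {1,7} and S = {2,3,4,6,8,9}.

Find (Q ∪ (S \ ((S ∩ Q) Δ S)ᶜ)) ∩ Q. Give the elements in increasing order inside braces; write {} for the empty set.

S ∩ Q = {}
(S ∩ Q) Δ S = {2,3,4,6,8,9}
((S ∩ Q) Δ S)ᶜ = {1,5,7}
S \ ((S ∩ Q) Δ S)ᶜ = {2,3,4,6,8,9}
Q ∪ (S \ ((S ∩ Q) Δ S)ᶜ) = {1,2,3,4,6,7,8,9}
(Q ∪ (S \ ((S ∩ Q) Δ S)ᶜ)) ∩ Q = {1,7}

{1,7}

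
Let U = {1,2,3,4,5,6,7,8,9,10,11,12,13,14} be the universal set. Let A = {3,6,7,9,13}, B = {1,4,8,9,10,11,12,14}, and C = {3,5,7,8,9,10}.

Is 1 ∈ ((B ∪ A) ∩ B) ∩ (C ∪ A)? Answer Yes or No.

1 ∈ B and 1 ∉ A, so 1 ∈ B ∪ A
1 ∈ (B ∪ A) and 1 ∈ B, so 1 ∈ (B ∪ A) ∩ B
1 ∉ C and 1 ∉ A, so 1 ∉ C ∪ A
1 ∈ ((B ∪ A) ∩ B) and 1 ∉ (C ∪ A), so 1 ∉ ((B ∪ A) ∩ B) ∩ (C ∪ A)

No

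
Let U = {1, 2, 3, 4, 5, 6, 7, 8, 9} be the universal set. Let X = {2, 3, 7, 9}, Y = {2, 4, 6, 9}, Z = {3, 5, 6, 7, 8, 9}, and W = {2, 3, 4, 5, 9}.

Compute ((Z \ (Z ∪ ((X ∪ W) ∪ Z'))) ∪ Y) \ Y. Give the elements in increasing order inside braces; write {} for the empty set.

X ∪ W = {2, 3, 4, 5, 7, 9}
Z' = {1, 2, 4}
(X ∪ W) ∪ Z' = {1, 2, 3, 4, 5, 7, 9}
Z ∪ ((X ∪ W) ∪ Z') = {1, 2, 3, 4, 5, 6, 7, 8, 9}
Z \ (Z ∪ ((X ∪ W) ∪ Z')) = {}
(Z \ (Z ∪ ((X ∪ W) ∪ Z'))) ∪ Y = {2, 4, 6, 9}
((Z \ (Z ∪ ((X ∪ W) ∪ Z'))) ∪ Y) \ Y = {}

{}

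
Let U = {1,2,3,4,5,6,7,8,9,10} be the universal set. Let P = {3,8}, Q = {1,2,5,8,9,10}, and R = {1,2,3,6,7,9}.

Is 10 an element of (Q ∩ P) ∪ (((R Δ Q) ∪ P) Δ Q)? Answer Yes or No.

10 ∈ Q and 10 ∉ P, so 10 ∉ Q ∩ P
10 ∉ R and 10 ∈ Q, so 10 ∈ R Δ Q
10 ∈ (R Δ Q) and 10 ∉ P, so 10 ∈ (R Δ Q) ∪ P
10 ∈ ((R Δ Q) ∪ P) and 10 ∈ Q, so 10 ∉ ((R Δ Q) ∪ P) Δ Q
10 ∉ (Q ∩ P) and 10 ∉ (((R Δ Q) ∪ P) Δ Q), so 10 ∉ (Q ∩ P) ∪ (((R Δ Q) ∪ P) Δ Q)

No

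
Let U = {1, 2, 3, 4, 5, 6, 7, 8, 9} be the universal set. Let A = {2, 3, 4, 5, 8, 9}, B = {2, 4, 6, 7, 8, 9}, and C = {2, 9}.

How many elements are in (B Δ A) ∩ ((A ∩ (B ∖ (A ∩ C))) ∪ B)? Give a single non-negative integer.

2

B Δ A = {3, 5, 6, 7}
A ∩ C = {2, 9}
B ∖ (A ∩ C) = {4, 6, 7, 8}
A ∩ (B ∖ (A ∩ C)) = {4, 8}
(A ∩ (B ∖ (A ∩ C))) ∪ B = {2, 4, 6, 7, 8, 9}
(B Δ A) ∩ ((A ∩ (B ∖ (A ∩ C))) ∪ B) = {6, 7}
|(B Δ A) ∩ ((A ∩ (B ∖ (A ∩ C))) ∪ B)| = 2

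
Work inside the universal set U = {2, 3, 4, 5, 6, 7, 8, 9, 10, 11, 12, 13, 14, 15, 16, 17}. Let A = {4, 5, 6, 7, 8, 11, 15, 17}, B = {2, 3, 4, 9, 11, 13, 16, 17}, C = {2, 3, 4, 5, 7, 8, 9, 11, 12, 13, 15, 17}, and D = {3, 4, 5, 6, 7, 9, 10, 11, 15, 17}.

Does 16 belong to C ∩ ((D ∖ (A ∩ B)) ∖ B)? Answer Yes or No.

16 ∉ A and 16 ∈ B, so 16 ∉ A ∩ B
16 ∉ D and 16 ∉ (A ∩ B), so 16 ∉ D ∖ (A ∩ B)
16 ∉ (D ∖ (A ∩ B)) and 16 ∈ B, so 16 ∉ (D ∖ (A ∩ B)) ∖ B
16 ∉ C and 16 ∉ ((D ∖ (A ∩ B)) ∖ B), so 16 ∉ C ∩ ((D ∖ (A ∩ B)) ∖ B)

No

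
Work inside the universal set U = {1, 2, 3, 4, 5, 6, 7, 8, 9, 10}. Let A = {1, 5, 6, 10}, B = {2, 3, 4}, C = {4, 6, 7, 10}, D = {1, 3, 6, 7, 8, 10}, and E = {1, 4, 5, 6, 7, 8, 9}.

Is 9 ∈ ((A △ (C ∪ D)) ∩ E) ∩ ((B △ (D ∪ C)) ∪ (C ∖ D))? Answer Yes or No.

9 ∉ C and 9 ∉ D, so 9 ∉ C ∪ D
9 ∉ A and 9 ∉ (C ∪ D), so 9 ∉ A △ (C ∪ D)
9 ∉ (A △ (C ∪ D)) and 9 ∈ E, so 9 ∉ (A △ (C ∪ D)) ∩ E
9 ∉ D and 9 ∉ C, so 9 ∉ D ∪ C
9 ∉ B and 9 ∉ (D ∪ C), so 9 ∉ B △ (D ∪ C)
9 ∉ C and 9 ∉ D, so 9 ∉ C ∖ D
9 ∉ (B △ (D ∪ C)) and 9 ∉ (C ∖ D), so 9 ∉ (B △ (D ∪ C)) ∪ (C ∖ D)
9 ∉ ((A △ (C ∪ D)) ∩ E) and 9 ∉ ((B △ (D ∪ C)) ∪ (C ∖ D)), so 9 ∉ ((A △ (C ∪ D)) ∩ E) ∩ ((B △ (D ∪ C)) ∪ (C ∖ D))

No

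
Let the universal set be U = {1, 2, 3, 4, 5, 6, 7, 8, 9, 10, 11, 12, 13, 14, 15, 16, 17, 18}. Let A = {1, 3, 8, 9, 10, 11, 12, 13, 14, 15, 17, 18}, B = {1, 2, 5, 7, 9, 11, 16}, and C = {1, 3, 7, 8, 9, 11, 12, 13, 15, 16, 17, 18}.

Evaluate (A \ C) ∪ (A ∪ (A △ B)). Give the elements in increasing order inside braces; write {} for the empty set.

{1, 2, 3, 5, 7, 8, 9, 10, 11, 12, 13, 14, 15, 16, 17, 18}

A \ C = {10, 14}
A △ B = {2, 3, 5, 7, 8, 10, 12, 13, 14, 15, 16, 17, 18}
A ∪ (A △ B) = {1, 2, 3, 5, 7, 8, 9, 10, 11, 12, 13, 14, 15, 16, 17, 18}
(A \ C) ∪ (A ∪ (A △ B)) = {1, 2, 3, 5, 7, 8, 9, 10, 11, 12, 13, 14, 15, 16, 17, 18}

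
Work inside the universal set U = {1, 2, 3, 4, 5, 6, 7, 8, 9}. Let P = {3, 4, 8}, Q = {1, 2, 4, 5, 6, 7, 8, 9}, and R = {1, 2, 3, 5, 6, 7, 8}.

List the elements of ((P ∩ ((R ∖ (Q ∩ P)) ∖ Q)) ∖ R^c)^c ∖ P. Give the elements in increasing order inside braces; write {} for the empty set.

{1, 2, 5, 6, 7, 9}

Q ∩ P = {4, 8}
R ∖ (Q ∩ P) = {1, 2, 3, 5, 6, 7}
(R ∖ (Q ∩ P)) ∖ Q = {3}
P ∩ ((R ∖ (Q ∩ P)) ∖ Q) = {3}
R^c = {4, 9}
(P ∩ ((R ∖ (Q ∩ P)) ∖ Q)) ∖ R^c = {3}
((P ∩ ((R ∖ (Q ∩ P)) ∖ Q)) ∖ R^c)^c = {1, 2, 4, 5, 6, 7, 8, 9}
((P ∩ ((R ∖ (Q ∩ P)) ∖ Q)) ∖ R^c)^c ∖ P = {1, 2, 5, 6, 7, 9}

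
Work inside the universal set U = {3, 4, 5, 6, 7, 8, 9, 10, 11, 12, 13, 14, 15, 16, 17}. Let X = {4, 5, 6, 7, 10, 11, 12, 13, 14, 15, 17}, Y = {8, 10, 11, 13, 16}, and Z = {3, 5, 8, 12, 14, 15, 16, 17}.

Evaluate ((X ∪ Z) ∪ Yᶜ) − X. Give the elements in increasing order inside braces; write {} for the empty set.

X ∪ Z = {3, 4, 5, 6, 7, 8, 10, 11, 12, 13, 14, 15, 16, 17}
Yᶜ = {3, 4, 5, 6, 7, 9, 12, 14, 15, 17}
(X ∪ Z) ∪ Yᶜ = {3, 4, 5, 6, 7, 8, 9, 10, 11, 12, 13, 14, 15, 16, 17}
((X ∪ Z) ∪ Yᶜ) − X = {3, 8, 9, 16}

{3, 8, 9, 16}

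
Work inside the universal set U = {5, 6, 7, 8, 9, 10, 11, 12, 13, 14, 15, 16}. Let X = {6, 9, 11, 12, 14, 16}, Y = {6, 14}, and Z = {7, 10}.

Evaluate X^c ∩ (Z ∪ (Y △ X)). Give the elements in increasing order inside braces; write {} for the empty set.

X^c = {5, 7, 8, 10, 13, 15}
Y △ X = {9, 11, 12, 16}
Z ∪ (Y △ X) = {7, 9, 10, 11, 12, 16}
X^c ∩ (Z ∪ (Y △ X)) = {7, 10}

{7, 10}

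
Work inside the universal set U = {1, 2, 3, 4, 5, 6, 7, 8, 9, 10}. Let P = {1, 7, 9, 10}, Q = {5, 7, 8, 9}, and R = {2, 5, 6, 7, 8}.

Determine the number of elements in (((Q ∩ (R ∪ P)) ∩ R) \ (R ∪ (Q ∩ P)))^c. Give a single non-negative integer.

R ∪ P = {1, 2, 5, 6, 7, 8, 9, 10}
Q ∩ (R ∪ P) = {5, 7, 8, 9}
(Q ∩ (R ∪ P)) ∩ R = {5, 7, 8}
Q ∩ P = {7, 9}
R ∪ (Q ∩ P) = {2, 5, 6, 7, 8, 9}
((Q ∩ (R ∪ P)) ∩ R) \ (R ∪ (Q ∩ P)) = {}
(((Q ∩ (R ∪ P)) ∩ R) \ (R ∪ (Q ∩ P)))^c = {1, 2, 3, 4, 5, 6, 7, 8, 9, 10}
|(((Q ∩ (R ∪ P)) ∩ R) \ (R ∪ (Q ∩ P)))^c| = 10

10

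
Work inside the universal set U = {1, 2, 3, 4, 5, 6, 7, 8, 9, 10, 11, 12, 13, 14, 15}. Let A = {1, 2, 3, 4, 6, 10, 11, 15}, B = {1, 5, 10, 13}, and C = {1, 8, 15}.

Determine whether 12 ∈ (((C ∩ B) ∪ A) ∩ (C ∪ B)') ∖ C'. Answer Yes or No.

12 ∉ C and 12 ∉ B, so 12 ∉ C ∩ B
12 ∉ (C ∩ B) and 12 ∉ A, so 12 ∉ (C ∩ B) ∪ A
12 ∉ C and 12 ∉ B, so 12 ∉ C ∪ B
12 ∈ (C ∪ B)' since 12 ∉ (C ∪ B)
12 ∉ ((C ∩ B) ∪ A) and 12 ∈ (C ∪ B)', so 12 ∉ ((C ∩ B) ∪ A) ∩ (C ∪ B)'
12 ∉ C, so 12 ∈ C'
12 ∉ (((C ∩ B) ∪ A) ∩ (C ∪ B)') and 12 ∈ C', so 12 ∉ (((C ∩ B) ∪ A) ∩ (C ∪ B)') ∖ C'

No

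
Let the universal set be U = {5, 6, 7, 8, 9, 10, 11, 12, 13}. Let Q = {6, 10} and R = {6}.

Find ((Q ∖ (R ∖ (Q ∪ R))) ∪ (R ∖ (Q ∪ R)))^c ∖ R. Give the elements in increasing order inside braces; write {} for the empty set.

{5, 7, 8, 9, 11, 12, 13}

Q ∪ R = {6, 10}
R ∖ (Q ∪ R) = {}
Q ∖ (R ∖ (Q ∪ R)) = {6, 10}
(Q ∖ (R ∖ (Q ∪ R))) ∪ (R ∖ (Q ∪ R)) = {6, 10}
((Q ∖ (R ∖ (Q ∪ R))) ∪ (R ∖ (Q ∪ R)))^c = {5, 7, 8, 9, 11, 12, 13}
((Q ∖ (R ∖ (Q ∪ R))) ∪ (R ∖ (Q ∪ R)))^c ∖ R = {5, 7, 8, 9, 11, 12, 13}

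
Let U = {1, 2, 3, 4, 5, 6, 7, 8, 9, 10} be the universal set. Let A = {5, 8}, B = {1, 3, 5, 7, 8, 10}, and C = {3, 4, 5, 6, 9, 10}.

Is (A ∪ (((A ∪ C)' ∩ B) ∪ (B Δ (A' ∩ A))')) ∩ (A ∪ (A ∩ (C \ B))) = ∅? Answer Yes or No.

A ∪ C = {3, 4, 5, 6, 8, 9, 10}
(A ∪ C)' = {1, 2, 7}
(A ∪ C)' ∩ B = {1, 7}
A' = {1, 2, 3, 4, 6, 7, 9, 10}
A' ∩ A = {}
B Δ (A' ∩ A) = {1, 3, 5, 7, 8, 10}
(B Δ (A' ∩ A))' = {2, 4, 6, 9}
((A ∪ C)' ∩ B) ∪ (B Δ (A' ∩ A))' = {1, 2, 4, 6, 7, 9}
A ∪ (((A ∪ C)' ∩ B) ∪ (B Δ (A' ∩ A))') = {1, 2, 4, 5, 6, 7, 8, 9}
C \ B = {4, 6, 9}
A ∩ (C \ B) = {}
A ∪ (A ∩ (C \ B)) = {5, 8}
5 lies in both, so they are not disjoint.

No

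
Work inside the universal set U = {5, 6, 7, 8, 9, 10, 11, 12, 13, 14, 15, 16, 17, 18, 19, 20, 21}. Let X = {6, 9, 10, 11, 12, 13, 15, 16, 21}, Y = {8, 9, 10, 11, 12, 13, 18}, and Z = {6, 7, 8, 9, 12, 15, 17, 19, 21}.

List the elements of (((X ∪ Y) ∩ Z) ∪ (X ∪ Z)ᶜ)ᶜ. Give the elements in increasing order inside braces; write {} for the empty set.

{7, 10, 11, 13, 16, 17, 19}

X ∪ Y = {6, 8, 9, 10, 11, 12, 13, 15, 16, 18, 21}
(X ∪ Y) ∩ Z = {6, 8, 9, 12, 15, 21}
X ∪ Z = {6, 7, 8, 9, 10, 11, 12, 13, 15, 16, 17, 19, 21}
(X ∪ Z)ᶜ = {5, 14, 18, 20}
((X ∪ Y) ∩ Z) ∪ (X ∪ Z)ᶜ = {5, 6, 8, 9, 12, 14, 15, 18, 20, 21}
(((X ∪ Y) ∩ Z) ∪ (X ∪ Z)ᶜ)ᶜ = {7, 10, 11, 13, 16, 17, 19}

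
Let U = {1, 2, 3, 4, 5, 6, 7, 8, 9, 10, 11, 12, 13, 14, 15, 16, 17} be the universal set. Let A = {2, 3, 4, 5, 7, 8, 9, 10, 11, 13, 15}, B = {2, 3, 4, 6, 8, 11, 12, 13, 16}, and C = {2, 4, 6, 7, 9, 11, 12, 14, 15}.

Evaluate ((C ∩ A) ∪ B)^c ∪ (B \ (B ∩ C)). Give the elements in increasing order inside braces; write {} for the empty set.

{1, 3, 5, 8, 10, 13, 14, 16, 17}

C ∩ A = {2, 4, 7, 9, 11, 15}
(C ∩ A) ∪ B = {2, 3, 4, 6, 7, 8, 9, 11, 12, 13, 15, 16}
((C ∩ A) ∪ B)^c = {1, 5, 10, 14, 17}
B ∩ C = {2, 4, 6, 11, 12}
B \ (B ∩ C) = {3, 8, 13, 16}
((C ∩ A) ∪ B)^c ∪ (B \ (B ∩ C)) = {1, 3, 5, 8, 10, 13, 14, 16, 17}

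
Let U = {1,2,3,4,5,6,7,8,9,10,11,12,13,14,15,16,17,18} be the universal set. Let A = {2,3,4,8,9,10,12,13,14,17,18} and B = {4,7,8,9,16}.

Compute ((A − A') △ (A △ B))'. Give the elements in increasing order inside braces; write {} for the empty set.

A' = {1,5,6,7,11,15,16}
A − A' = {2,3,4,8,9,10,12,13,14,17,18}
A △ B = {2,3,7,10,12,13,14,16,17,18}
(A − A') △ (A △ B) = {4,7,8,9,16}
((A − A') △ (A △ B))' = {1,2,3,5,6,10,11,12,13,14,15,17,18}

{1,2,3,5,6,10,11,12,13,14,15,17,18}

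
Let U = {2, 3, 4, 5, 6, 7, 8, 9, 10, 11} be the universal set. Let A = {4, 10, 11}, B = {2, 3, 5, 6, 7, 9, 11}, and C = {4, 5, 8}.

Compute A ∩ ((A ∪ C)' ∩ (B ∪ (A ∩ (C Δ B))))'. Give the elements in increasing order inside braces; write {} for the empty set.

A ∪ C = {4, 5, 8, 10, 11}
(A ∪ C)' = {2, 3, 6, 7, 9}
C Δ B = {2, 3, 4, 6, 7, 8, 9, 11}
A ∩ (C Δ B) = {4, 11}
B ∪ (A ∩ (C Δ B)) = {2, 3, 4, 5, 6, 7, 9, 11}
(A ∪ C)' ∩ (B ∪ (A ∩ (C Δ B))) = {2, 3, 6, 7, 9}
((A ∪ C)' ∩ (B ∪ (A ∩ (C Δ B))))' = {4, 5, 8, 10, 11}
A ∩ ((A ∪ C)' ∩ (B ∪ (A ∩ (C Δ B))))' = {4, 10, 11}

{4, 10, 11}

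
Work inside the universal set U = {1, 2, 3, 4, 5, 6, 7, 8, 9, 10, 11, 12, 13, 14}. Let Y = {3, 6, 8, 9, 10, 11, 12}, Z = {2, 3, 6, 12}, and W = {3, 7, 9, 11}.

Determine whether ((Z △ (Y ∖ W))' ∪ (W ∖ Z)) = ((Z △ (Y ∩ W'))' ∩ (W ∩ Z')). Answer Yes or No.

No

Y ∖ W = {6, 8, 10, 12}
Z △ (Y ∖ W) = {2, 3, 8, 10}
(Z △ (Y ∖ W))' = {1, 4, 5, 6, 7, 9, 11, 12, 13, 14}
W ∖ Z = {7, 9, 11}
(Z △ (Y ∖ W))' ∪ (W ∖ Z) = {1, 4, 5, 6, 7, 9, 11, 12, 13, 14}
W' = {1, 2, 4, 5, 6, 8, 10, 12, 13, 14}
Y ∩ W' = {6, 8, 10, 12}
Z △ (Y ∩ W') = {2, 3, 8, 10}
(Z △ (Y ∩ W'))' = {1, 4, 5, 6, 7, 9, 11, 12, 13, 14}
Z' = {1, 4, 5, 7, 8, 9, 10, 11, 13, 14}
W ∩ Z' = {7, 9, 11}
(Z △ (Y ∩ W'))' ∩ (W ∩ Z') = {7, 9, 11}
1 ∈ (Z △ (Y ∖ W))' ∪ (W ∖ Z) but 1 ∉ (Z △ (Y ∩ W'))' ∩ (W ∩ Z'), so they differ.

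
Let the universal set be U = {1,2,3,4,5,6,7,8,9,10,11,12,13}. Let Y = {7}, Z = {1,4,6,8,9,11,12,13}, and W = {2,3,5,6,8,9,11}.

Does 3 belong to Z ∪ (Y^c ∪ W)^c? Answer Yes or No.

3 ∉ Y, so 3 ∈ Y^c
3 ∈ Y^c and 3 ∈ W, so 3 ∈ Y^c ∪ W
3 ∉ (Y^c ∪ W)^c since 3 ∈ (Y^c ∪ W)
3 ∉ Z and 3 ∉ (Y^c ∪ W)^c, so 3 ∉ Z ∪ (Y^c ∪ W)^c

No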